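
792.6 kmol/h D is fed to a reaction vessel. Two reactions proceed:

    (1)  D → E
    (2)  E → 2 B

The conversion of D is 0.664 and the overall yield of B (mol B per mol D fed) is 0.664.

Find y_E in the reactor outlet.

Conversion of D: D consumed = 1ξ₁ = 0.664 × 792.6 → ξ₁ = 526.3 kmol/h.
Yield of B: 2ξ₂ / 792.6 = 0.664 → ξ₂ = 263.1 kmol/h.
Outlet amounts (n = n₀ + Σ ν·ξ):
  D: 792.6 − 1(526.3) = 266.3
  E: 0 + 1(526.3) − 1(263.1) = 263.1
  B: 0 + 2(263.1) = 526.3
Total out = 1056 kmol/h; y_E = 263.1 / 1056 = 0.2492.

0.249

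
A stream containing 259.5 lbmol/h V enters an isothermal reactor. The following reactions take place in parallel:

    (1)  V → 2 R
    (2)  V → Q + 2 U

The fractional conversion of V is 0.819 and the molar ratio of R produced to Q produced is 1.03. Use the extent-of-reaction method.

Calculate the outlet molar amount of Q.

140 lbmol/h

Conversion of V: V consumed = 0.819 × 259.5 = 212.5 lbmol/h = 1ξ₁ + 1ξ₂.
Selectivity: 2ξ₁ / (1ξ₂) = 1.03 → ξ₁ = 0.515 ξ₂.
Substitute: (1·0.515 + 1) ξ₂ = 212.5 → ξ₂ = 140.3 lbmol/h, ξ₁ = 72.25 lbmol/h.
Outlet amounts (n = n₀ + Σ ν·ξ):
  V: 259.5 − 1(72.25) − 1(140.3) = 46.97
  R: 0 + 2(72.25) = 144.5
  Q: 0 + 1(140.3) = 140.3
  U: 0 + 2(140.3) = 280.6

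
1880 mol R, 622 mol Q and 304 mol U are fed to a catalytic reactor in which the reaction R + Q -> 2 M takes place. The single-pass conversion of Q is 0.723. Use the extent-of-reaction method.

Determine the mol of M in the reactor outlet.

Q reacted = 0.723 × 622 = 449.7 mol; ν_Q = −1, so ξ = 449.7/1 = 449.7 mol.
Outlet amounts (n = n₀ + ν ξ):
  R: 1880 − 1(449.7) = 1430
  Q: 622 − 1(449.7) = 172.3
  M: 0 + 2(449.7) = 899.4
  U: 304 (inert)

899 mol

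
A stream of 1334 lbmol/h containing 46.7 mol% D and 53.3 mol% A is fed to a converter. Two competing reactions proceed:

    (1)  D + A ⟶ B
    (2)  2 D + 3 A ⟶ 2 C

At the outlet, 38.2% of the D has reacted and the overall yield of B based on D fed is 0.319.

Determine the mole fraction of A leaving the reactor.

0.421

Yield of B: 1ξ₁ / 623 = 0.319 → ξ₁ = 198.7 lbmol/h.
Conversion of D: 1ξ₁ + 2ξ₂ = 0.382 × 623 = 238 → ξ₂ = 19.62 lbmol/h.
Outlet amounts (n = n₀ + Σ ν·ξ):
  D: 623 − 1(198.7) − 2(19.62) = 385
  A: 711 − 1(198.7) − 3(19.62) = 453.4
  B: 0 + 1(198.7) = 198.7
  C: 0 + 2(19.62) = 39.25
Total out = 1076 lbmol/h; y_A = 453.4 / 1076 = 0.4212.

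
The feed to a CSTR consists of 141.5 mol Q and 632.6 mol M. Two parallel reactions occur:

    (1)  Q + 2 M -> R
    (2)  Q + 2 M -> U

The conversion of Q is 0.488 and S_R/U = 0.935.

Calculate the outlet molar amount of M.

494 mol

Conversion of Q: Q consumed = 0.488 × 141.5 = 69.05 mol = 1ξ₁ + 1ξ₂.
Selectivity: 1ξ₁ / (1ξ₂) = 0.935 → ξ₁ = 0.935 ξ₂.
Substitute: (1·0.935 + 1) ξ₂ = 69.05 → ξ₂ = 35.69 mol, ξ₁ = 33.37 mol.
Outlet amounts (n = n₀ + Σ ν·ξ):
  Q: 141.5 − 1(33.37) − 1(35.69) = 72.45
  M: 632.6 − 2(33.37) − 2(35.69) = 494.5
  R: 0 + 1(33.37) = 33.37
  U: 0 + 1(35.69) = 35.69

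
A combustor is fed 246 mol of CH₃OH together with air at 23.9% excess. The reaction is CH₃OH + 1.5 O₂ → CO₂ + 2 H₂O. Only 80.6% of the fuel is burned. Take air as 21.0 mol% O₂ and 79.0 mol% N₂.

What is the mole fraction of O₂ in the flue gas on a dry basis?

0.0752

Stoichiometric O₂ = 1.5 × 246 = 369 mol; O₂ fed = 369 × 1.239 = 457.2 mol.
N₂ fed = 457.2 × 79/21 = 1720 mol.
Fuel reacted = 0.806 × 246 → ξ = 198.3 mol.
Outlet (n = n₀ + ν ξ):
  CH₃OH: 246 − 1(198.3) = 47.72
  O₂: 457.2 − 1.5(198.3) = 159.8
  N₂: 1720 (inert)
  CO₂: 0 + 1(198.3) = 198.3
  H₂O: 0 + 2(198.3) = 396.6
Dry total = 2126 mol; y_O₂ (dry) = 159.8 / 2126 = 0.07516.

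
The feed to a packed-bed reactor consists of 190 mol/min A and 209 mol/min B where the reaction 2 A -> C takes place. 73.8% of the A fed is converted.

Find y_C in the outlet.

A reacted = 0.738 × 190 = 140.2 mol/min; ν_A = −2, so ξ = 140.2/2 = 70.11 mol/min.
Outlet amounts (n = n₀ + ν ξ):
  A: 190 − 2(70.11) = 49.78
  C: 0 + 1(70.11) = 70.11
  B: 209 (inert)
Total out = 328.9 mol/min; y_C = 70.11 / 328.9 = 0.2132.

0.213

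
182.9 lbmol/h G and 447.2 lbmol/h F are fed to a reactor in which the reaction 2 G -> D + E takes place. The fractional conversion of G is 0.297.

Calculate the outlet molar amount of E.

27.2 lbmol/h

G reacted = 0.297 × 182.9 = 54.32 lbmol/h; ν_G = −2, so ξ = 54.32/2 = 27.16 lbmol/h.
Outlet amounts (n = n₀ + ν ξ):
  G: 182.9 − 2(27.16) = 128.6
  D: 0 + 1(27.16) = 27.16
  E: 0 + 1(27.16) = 27.16
  F: 447.2 (inert)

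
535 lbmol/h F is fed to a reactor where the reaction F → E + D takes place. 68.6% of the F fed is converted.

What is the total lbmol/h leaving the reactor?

902 lbmol/h

F reacted = 0.686 × 535 = 367 lbmol/h; ν_F = −1, so ξ = 367/1 = 367 lbmol/h.
Outlet amounts (n = n₀ + ν ξ):
  F: 535 − 1(367) = 168
  E: 0 + 1(367) = 367
  D: 0 + 1(367) = 367
Total out = 168 + 367 + 367 = 902 lbmol/h.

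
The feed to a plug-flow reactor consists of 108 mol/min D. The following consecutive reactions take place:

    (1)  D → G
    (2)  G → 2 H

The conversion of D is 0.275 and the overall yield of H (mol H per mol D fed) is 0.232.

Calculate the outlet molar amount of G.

17.2 mol/min

Conversion of D: D consumed = 1ξ₁ = 0.275 × 108 → ξ₁ = 29.7 mol/min.
Yield of H: 2ξ₂ / 108 = 0.232 → ξ₂ = 12.53 mol/min.
Outlet amounts (n = n₀ + Σ ν·ξ):
  D: 108 − 1(29.7) = 78.3
  G: 0 + 1(29.7) − 1(12.53) = 17.17
  H: 0 + 2(12.53) = 25.06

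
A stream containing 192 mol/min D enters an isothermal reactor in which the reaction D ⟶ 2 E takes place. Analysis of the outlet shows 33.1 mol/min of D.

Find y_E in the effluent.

0.906

For D: n = n₀ − 1ξ → 33.1 = 192 − 1ξ, giving ξ = 158.9 mol/min.
Outlet amounts (n = n₀ + ν ξ):
  D: 192 − 1(158.9) = 33.1
  E: 0 + 2(158.9) = 317.8
Total out = 350.9 mol/min; y_E = 317.8 / 350.9 = 0.9057.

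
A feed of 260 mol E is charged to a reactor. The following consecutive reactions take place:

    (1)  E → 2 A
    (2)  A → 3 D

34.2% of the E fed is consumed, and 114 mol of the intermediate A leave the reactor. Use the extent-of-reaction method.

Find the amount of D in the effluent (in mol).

Conversion of E: E consumed = 1ξ₁ = 0.342 × 260 → ξ₁ = 88.92 mol.
A balance: n_A = 0 + 2ξ₁ − 1ξ₂ = 114 → ξ₂ = (2·88.92 − 114)/1 = 63.84 mol.
Outlet amounts (n = n₀ + Σ ν·ξ):
  E: 260 − 1(88.92) = 171.1
  A: 0 + 2(88.92) − 1(63.84) = 114
  D: 0 + 3(63.84) = 191.5

192 mol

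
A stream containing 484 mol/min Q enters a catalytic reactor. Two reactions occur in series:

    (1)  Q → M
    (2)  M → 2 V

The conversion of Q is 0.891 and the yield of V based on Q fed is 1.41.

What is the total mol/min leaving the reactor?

Conversion of Q: Q consumed = 1ξ₁ = 0.891 × 484 → ξ₁ = 431.2 mol/min.
Yield of V: 2ξ₂ / 484 = 1.41 → ξ₂ = 341.2 mol/min.
Outlet amounts (n = n₀ + Σ ν·ξ):
  Q: 484 − 1(431.2) = 52.76
  M: 0 + 1(431.2) − 1(341.2) = 90.02
  V: 0 + 2(341.2) = 682.4
Total out = 52.76 + 90.02 + 682.4 = 825.2 mol/min.

825 mol/min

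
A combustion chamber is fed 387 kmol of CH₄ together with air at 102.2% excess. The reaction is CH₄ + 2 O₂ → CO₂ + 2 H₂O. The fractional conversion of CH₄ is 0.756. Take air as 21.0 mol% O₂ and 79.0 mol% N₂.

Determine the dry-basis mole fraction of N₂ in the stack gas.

0.812

Stoichiometric O₂ = 2 × 387 = 774 kmol; O₂ fed = 774 × 2.022 = 1565 kmol.
N₂ fed = 1565 × 79/21 = 5887 kmol.
Fuel reacted = 0.756 × 387 → ξ = 292.6 kmol.
Outlet (n = n₀ + ν ξ):
  CH₄: 387 − 1(292.6) = 94.43
  O₂: 1565 − 2(292.6) = 979.9
  N₂: 5887 (inert)
  CO₂: 0 + 1(292.6) = 292.6
  H₂O: 0 + 2(292.6) = 585.1
Dry total = 7254 kmol; y_N₂ (dry) = 5887 / 7254 = 0.8116.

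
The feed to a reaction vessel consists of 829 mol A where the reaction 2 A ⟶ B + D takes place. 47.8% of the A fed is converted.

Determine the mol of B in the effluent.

A reacted = 0.478 × 829 = 396.3 mol; ν_A = −2, so ξ = 396.3/2 = 198.1 mol.
Outlet amounts (n = n₀ + ν ξ):
  A: 829 − 2(198.1) = 432.7
  B: 0 + 1(198.1) = 198.1
  D: 0 + 1(198.1) = 198.1

198 mol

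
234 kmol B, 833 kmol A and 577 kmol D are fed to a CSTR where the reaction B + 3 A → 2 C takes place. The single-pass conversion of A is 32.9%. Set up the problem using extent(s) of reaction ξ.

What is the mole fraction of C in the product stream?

A reacted = 0.329 × 833 = 274.1 kmol; ν_A = −3, so ξ = 274.1/3 = 91.35 kmol.
Outlet amounts (n = n₀ + ν ξ):
  B: 234 − 1(91.35) = 142.6
  A: 833 − 3(91.35) = 558.9
  C: 0 + 2(91.35) = 182.7
  D: 577 (inert)
Total out = 1461 kmol; y_C = 182.7 / 1461 = 0.125.

0.125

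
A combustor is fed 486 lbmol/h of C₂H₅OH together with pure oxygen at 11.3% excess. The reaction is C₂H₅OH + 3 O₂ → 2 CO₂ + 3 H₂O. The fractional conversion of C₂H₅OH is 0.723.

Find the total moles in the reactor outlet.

Stoichiometric O₂ = 3 × 486 = 1458 lbmol/h; O₂ fed = 1458 × 1.113 = 1623 lbmol/h.
Fuel reacted = 0.723 × 486 → ξ = 351.4 lbmol/h.
Outlet (n = n₀ + ν ξ):
  C₂H₅OH: 486 − 1(351.4) = 134.6
  O₂: 1623 − 3(351.4) = 568.6
  CO₂: 0 + 2(351.4) = 702.8
  H₂O: 0 + 3(351.4) = 1054
Total out = 134.6 + 568.6 + 702.8 + 1054 = 2460 lbmol/h.

2460 lbmol/h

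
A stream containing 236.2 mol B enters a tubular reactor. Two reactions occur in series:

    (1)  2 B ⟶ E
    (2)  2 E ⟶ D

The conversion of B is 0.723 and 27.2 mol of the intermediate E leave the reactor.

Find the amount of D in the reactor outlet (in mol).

Conversion of B: B consumed = 2ξ₁ = 0.723 × 236.2 → ξ₁ = 85.39 mol.
E balance: n_E = 0 + 1ξ₁ − 2ξ₂ = 27.2 → ξ₂ = (1·85.39 − 27.2)/2 = 29.09 mol.
Outlet amounts (n = n₀ + Σ ν·ξ):
  B: 236.2 − 2(85.39) = 65.43
  E: 0 + 1(85.39) − 2(29.09) = 27.2
  D: 0 + 1(29.09) = 29.09

29.1 mol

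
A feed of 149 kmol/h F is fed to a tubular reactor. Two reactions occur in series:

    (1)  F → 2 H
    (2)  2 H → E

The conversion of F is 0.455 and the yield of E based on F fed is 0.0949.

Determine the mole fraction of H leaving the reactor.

Conversion of F: F consumed = 1ξ₁ = 0.455 × 149 → ξ₁ = 67.8 kmol/h.
Yield of E: 1ξ₂ / 149 = 0.0949 → ξ₂ = 14.14 kmol/h.
Outlet amounts (n = n₀ + Σ ν·ξ):
  F: 149 − 1(67.8) = 81.2
  H: 0 + 2(67.8) − 2(14.14) = 107.3
  E: 0 + 1(14.14) = 14.14
Total out = 202.7 kmol/h; y_H = 107.3 / 202.7 = 0.5295.

0.53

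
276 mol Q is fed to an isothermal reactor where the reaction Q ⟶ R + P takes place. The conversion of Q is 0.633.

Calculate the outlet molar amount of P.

Q reacted = 0.633 × 276 = 174.7 mol; ν_Q = −1, so ξ = 174.7/1 = 174.7 mol.
Outlet amounts (n = n₀ + ν ξ):
  Q: 276 − 1(174.7) = 101.3
  R: 0 + 1(174.7) = 174.7
  P: 0 + 1(174.7) = 174.7

175 mol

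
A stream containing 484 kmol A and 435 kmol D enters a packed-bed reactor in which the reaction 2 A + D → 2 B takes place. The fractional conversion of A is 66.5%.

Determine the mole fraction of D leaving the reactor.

A reacted = 0.665 × 484 = 321.9 kmol; ν_A = −2, so ξ = 321.9/2 = 160.9 kmol.
Outlet amounts (n = n₀ + ν ξ):
  A: 484 − 2(160.9) = 162.1
  D: 435 − 1(160.9) = 274.1
  B: 0 + 2(160.9) = 321.9
Total out = 758.1 kmol; y_D = 274.1 / 758.1 = 0.3615.

0.362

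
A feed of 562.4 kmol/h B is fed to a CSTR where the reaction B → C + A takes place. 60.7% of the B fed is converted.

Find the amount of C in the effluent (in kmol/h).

341 kmol/h

B reacted = 0.607 × 562.4 = 341.4 kmol/h; ν_B = −1, so ξ = 341.4/1 = 341.4 kmol/h.
Outlet amounts (n = n₀ + ν ξ):
  B: 562.4 − 1(341.4) = 221
  C: 0 + 1(341.4) = 341.4
  A: 0 + 1(341.4) = 341.4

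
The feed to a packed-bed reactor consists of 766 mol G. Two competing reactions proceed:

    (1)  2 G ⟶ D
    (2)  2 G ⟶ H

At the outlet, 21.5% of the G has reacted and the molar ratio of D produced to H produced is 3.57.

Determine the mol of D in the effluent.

64.3 mol

Conversion of G: G consumed = 0.215 × 766 = 164.7 mol = 2ξ₁ + 2ξ₂.
Selectivity: 1ξ₁ / (1ξ₂) = 3.57 → ξ₁ = 3.57 ξ₂.
Substitute: (2·3.57 + 2) ξ₂ = 164.7 → ξ₂ = 18.02 mol, ξ₁ = 64.33 mol.
Outlet amounts (n = n₀ + Σ ν·ξ):
  G: 766 − 2(64.33) − 2(18.02) = 601.3
  D: 0 + 1(64.33) = 64.33
  H: 0 + 1(18.02) = 18.02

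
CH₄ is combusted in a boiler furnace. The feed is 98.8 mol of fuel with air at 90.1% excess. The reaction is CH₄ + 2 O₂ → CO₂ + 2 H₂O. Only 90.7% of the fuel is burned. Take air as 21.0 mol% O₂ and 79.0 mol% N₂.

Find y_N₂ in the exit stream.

0.749

Stoichiometric O₂ = 2 × 98.8 = 197.6 mol; O₂ fed = 197.6 × 1.901 = 375.6 mol.
N₂ fed = 375.6 × 79/21 = 1413 mol.
Fuel reacted = 0.907 × 98.8 → ξ = 89.61 mol.
Outlet (n = n₀ + ν ξ):
  CH₄: 98.8 − 1(89.61) = 9.188
  O₂: 375.6 − 2(89.61) = 196.4
  N₂: 1413 (inert)
  CO₂: 0 + 1(89.61) = 89.61
  H₂O: 0 + 2(89.61) = 179.2
Total out = 1888 mol; y_N₂ = 1413 / 1888 = 0.7486.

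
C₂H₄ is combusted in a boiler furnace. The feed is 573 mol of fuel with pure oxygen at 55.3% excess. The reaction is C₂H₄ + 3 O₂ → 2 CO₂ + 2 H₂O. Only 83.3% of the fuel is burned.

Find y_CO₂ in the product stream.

0.294

Stoichiometric O₂ = 3 × 573 = 1719 mol; O₂ fed = 1719 × 1.553 = 2670 mol.
Fuel reacted = 0.833 × 573 → ξ = 477.3 mol.
Outlet (n = n₀ + ν ξ):
  C₂H₄: 573 − 1(477.3) = 95.69
  O₂: 2670 − 3(477.3) = 1238
  CO₂: 0 + 2(477.3) = 954.6
  H₂O: 0 + 2(477.3) = 954.6
Total out = 3243 mol; y_CO₂ = 954.6 / 3243 = 0.2944.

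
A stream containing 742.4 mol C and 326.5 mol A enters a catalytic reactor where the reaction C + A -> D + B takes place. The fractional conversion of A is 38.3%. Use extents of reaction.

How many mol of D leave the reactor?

A reacted = 0.383 × 326.5 = 125 mol; ν_A = −1, so ξ = 125/1 = 125 mol.
Outlet amounts (n = n₀ + ν ξ):
  C: 742.4 − 1(125) = 617.4
  A: 326.5 − 1(125) = 201.5
  D: 0 + 1(125) = 125
  B: 0 + 1(125) = 125

125 mol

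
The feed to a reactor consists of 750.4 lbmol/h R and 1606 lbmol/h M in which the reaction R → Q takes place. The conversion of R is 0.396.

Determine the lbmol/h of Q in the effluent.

R reacted = 0.396 × 750.4 = 297.2 lbmol/h; ν_R = −1, so ξ = 297.2/1 = 297.2 lbmol/h.
Outlet amounts (n = n₀ + ν ξ):
  R: 750.4 − 1(297.2) = 453.2
  Q: 0 + 1(297.2) = 297.2
  M: 1606 (inert)

297 lbmol/h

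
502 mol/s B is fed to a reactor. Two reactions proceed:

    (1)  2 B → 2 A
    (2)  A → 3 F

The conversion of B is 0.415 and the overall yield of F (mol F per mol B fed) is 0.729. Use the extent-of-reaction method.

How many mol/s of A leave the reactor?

Conversion of B: B consumed = 2ξ₁ = 0.415 × 502 → ξ₁ = 104.2 mol/s.
Yield of F: 3ξ₂ / 502 = 0.729 → ξ₂ = 122 mol/s.
Outlet amounts (n = n₀ + Σ ν·ξ):
  B: 502 − 2(104.2) = 293.7
  A: 0 + 2(104.2) − 1(122) = 86.34
  F: 0 + 3(122) = 366

86.3 mol/s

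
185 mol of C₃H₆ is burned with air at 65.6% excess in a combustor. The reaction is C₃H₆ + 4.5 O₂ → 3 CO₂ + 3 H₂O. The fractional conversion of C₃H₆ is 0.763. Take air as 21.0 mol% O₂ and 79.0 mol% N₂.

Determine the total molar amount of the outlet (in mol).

Stoichiometric O₂ = 4.5 × 185 = 832.5 mol; O₂ fed = 832.5 × 1.656 = 1379 mol.
N₂ fed = 1379 × 79/21 = 5186 mol.
Fuel reacted = 0.763 × 185 → ξ = 141.2 mol.
Outlet (n = n₀ + ν ξ):
  C₃H₆: 185 − 1(141.2) = 43.84
  O₂: 1379 − 4.5(141.2) = 743.4
  N₂: 5186 (inert)
  CO₂: 0 + 3(141.2) = 423.5
  H₂O: 0 + 3(141.2) = 423.5
Total out = 43.84 + 743.4 + 5186 + 423.5 + 423.5 = 6820 mol.

6820 mol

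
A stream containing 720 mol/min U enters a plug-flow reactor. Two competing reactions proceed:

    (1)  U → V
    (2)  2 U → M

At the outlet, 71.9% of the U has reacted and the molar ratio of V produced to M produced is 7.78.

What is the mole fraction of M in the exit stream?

0.0794

Conversion of U: U consumed = 0.719 × 720 = 517.7 mol/min = 1ξ₁ + 2ξ₂.
Selectivity: 1ξ₁ / (1ξ₂) = 7.78 → ξ₁ = 7.78 ξ₂.
Substitute: (1·7.78 + 2) ξ₂ = 517.7 → ξ₂ = 52.93 mol/min, ξ₁ = 411.8 mol/min.
Outlet amounts (n = n₀ + Σ ν·ξ):
  U: 720 − 1(411.8) − 2(52.93) = 202.3
  V: 0 + 1(411.8) = 411.8
  M: 0 + 1(52.93) = 52.93
Total out = 667.1 mol/min; y_M = 52.93 / 667.1 = 0.07935.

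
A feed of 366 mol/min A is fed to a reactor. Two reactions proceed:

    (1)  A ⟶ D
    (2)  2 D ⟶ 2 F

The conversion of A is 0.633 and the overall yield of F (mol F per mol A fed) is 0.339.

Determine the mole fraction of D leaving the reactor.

0.294

Conversion of A: A consumed = 1ξ₁ = 0.633 × 366 → ξ₁ = 231.7 mol/min.
Yield of F: 2ξ₂ / 366 = 0.339 → ξ₂ = 62.04 mol/min.
Outlet amounts (n = n₀ + Σ ν·ξ):
  A: 366 − 1(231.7) = 134.3
  D: 0 + 1(231.7) − 2(62.04) = 107.6
  F: 0 + 2(62.04) = 124.1
Total out = 366 mol/min; y_D = 107.6 / 366 = 0.294.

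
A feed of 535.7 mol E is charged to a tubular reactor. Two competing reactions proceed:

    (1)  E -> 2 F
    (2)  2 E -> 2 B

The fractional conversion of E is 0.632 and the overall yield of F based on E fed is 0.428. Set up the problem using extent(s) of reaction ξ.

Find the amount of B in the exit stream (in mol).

224 mol

Yield of F: 2ξ₁ / 535.7 = 0.428 → ξ₁ = 114.6 mol.
Conversion of E: 1ξ₁ + 2ξ₂ = 0.632 × 535.7 = 338.6 → ξ₂ = 112 mol.
Outlet amounts (n = n₀ + Σ ν·ξ):
  E: 535.7 − 1(114.6) − 2(112) = 197.1
  F: 0 + 2(114.6) = 229.3
  B: 0 + 2(112) = 223.9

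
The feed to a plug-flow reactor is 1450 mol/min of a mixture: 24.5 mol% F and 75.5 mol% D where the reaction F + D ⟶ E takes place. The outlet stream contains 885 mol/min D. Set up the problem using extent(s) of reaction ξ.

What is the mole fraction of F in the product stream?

0.117

For D: n = n₀ − 1ξ → 885 = 1095 − 1ξ, giving ξ = 209.8 mol/min.
Outlet amounts (n = n₀ + ν ξ):
  F: 355.2 − 1(209.8) = 145.5
  D: 1095 − 1(209.8) = 885
  E: 0 + 1(209.8) = 209.8
Total out = 1240 mol/min; y_F = 145.5 / 1240 = 0.1173.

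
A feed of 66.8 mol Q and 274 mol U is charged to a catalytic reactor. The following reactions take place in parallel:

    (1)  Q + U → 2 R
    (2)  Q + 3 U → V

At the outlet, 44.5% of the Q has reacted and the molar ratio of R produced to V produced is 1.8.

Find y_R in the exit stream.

Conversion of Q: Q consumed = 0.445 × 66.8 = 29.73 mol = 1ξ₁ + 1ξ₂.
Selectivity: 2ξ₁ / (1ξ₂) = 1.8 → ξ₁ = 0.9 ξ₂.
Substitute: (1·0.9 + 1) ξ₂ = 29.73 → ξ₂ = 15.65 mol, ξ₁ = 14.08 mol.
Outlet amounts (n = n₀ + Σ ν·ξ):
  Q: 66.8 − 1(14.08) − 1(15.65) = 37.07
  U: 274 − 1(14.08) − 3(15.65) = 213
  R: 0 + 2(14.08) = 28.16
  V: 0 + 1(15.65) = 15.65
Total out = 293.9 mol; y_R = 28.16 / 293.9 = 0.09583.

0.0958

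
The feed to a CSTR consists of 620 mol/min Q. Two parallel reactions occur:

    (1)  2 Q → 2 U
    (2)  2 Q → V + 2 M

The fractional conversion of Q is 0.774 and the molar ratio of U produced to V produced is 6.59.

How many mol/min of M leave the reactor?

Conversion of Q: Q consumed = 0.774 × 620 = 479.9 mol/min = 2ξ₁ + 2ξ₂.
Selectivity: 2ξ₁ / (1ξ₂) = 6.59 → ξ₁ = 3.295 ξ₂.
Substitute: (2·3.295 + 2) ξ₂ = 479.9 → ξ₂ = 55.86 mol/min, ξ₁ = 184.1 mol/min.
Outlet amounts (n = n₀ + Σ ν·ξ):
  Q: 620 − 2(184.1) − 2(55.86) = 140.1
  U: 0 + 2(184.1) = 368.2
  V: 0 + 1(55.86) = 55.86
  M: 0 + 2(55.86) = 111.7

112 mol/min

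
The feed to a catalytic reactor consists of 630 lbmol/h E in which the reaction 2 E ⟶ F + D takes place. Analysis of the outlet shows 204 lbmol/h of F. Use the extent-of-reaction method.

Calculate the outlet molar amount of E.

222 lbmol/h

For F: n = n₀ + 1ξ → 204 = 0 + 1ξ, giving ξ = 204 lbmol/h.
Outlet amounts (n = n₀ + ν ξ):
  E: 630 − 2(204) = 222
  F: 0 + 1(204) = 204
  D: 0 + 1(204) = 204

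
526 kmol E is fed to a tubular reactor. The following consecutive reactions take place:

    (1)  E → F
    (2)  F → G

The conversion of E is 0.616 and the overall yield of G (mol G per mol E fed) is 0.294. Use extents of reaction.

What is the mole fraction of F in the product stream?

0.322

Conversion of E: E consumed = 1ξ₁ = 0.616 × 526 → ξ₁ = 324 kmol.
Yield of G: 1ξ₂ / 526 = 0.294 → ξ₂ = 154.6 kmol.
Outlet amounts (n = n₀ + Σ ν·ξ):
  E: 526 − 1(324) = 202
  F: 0 + 1(324) − 1(154.6) = 169.4
  G: 0 + 1(154.6) = 154.6
Total out = 526 kmol; y_F = 169.4 / 526 = 0.322.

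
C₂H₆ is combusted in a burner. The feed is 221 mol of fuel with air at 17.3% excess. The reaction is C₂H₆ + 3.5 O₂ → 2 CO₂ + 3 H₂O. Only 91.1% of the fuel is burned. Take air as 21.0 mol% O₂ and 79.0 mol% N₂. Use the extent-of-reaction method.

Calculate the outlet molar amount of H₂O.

604 mol

Stoichiometric O₂ = 3.5 × 221 = 773.5 mol; O₂ fed = 773.5 × 1.173 = 907.3 mol.
N₂ fed = 907.3 × 79/21 = 3413 mol.
Fuel reacted = 0.911 × 221 → ξ = 201.3 mol.
Outlet (n = n₀ + ν ξ):
  C₂H₆: 221 − 1(201.3) = 19.67
  O₂: 907.3 − 3.5(201.3) = 202.7
  N₂: 3413 (inert)
  CO₂: 0 + 2(201.3) = 402.7
  H₂O: 0 + 3(201.3) = 604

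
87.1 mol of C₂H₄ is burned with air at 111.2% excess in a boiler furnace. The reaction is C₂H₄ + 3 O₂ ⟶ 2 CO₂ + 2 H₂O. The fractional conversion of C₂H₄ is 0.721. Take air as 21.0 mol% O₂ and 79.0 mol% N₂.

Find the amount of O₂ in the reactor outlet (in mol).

Stoichiometric O₂ = 3 × 87.1 = 261.3 mol; O₂ fed = 261.3 × 2.112 = 551.9 mol.
N₂ fed = 551.9 × 79/21 = 2076 mol.
Fuel reacted = 0.721 × 87.1 → ξ = 62.8 mol.
Outlet (n = n₀ + ν ξ):
  C₂H₄: 87.1 − 1(62.8) = 24.3
  O₂: 551.9 − 3(62.8) = 363.5
  N₂: 2076 (inert)
  CO₂: 0 + 2(62.8) = 125.6
  H₂O: 0 + 2(62.8) = 125.6

363 mol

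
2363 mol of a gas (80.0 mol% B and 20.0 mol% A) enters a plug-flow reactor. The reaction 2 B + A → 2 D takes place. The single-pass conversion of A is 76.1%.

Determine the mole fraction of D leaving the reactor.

0.359

A reacted = 0.761 × 472.6 = 359.6 mol; ν_A = −1, so ξ = 359.6/1 = 359.6 mol.
Outlet amounts (n = n₀ + ν ξ):
  B: 1890 − 2(359.6) = 1171
  A: 472.6 − 1(359.6) = 113
  D: 0 + 2(359.6) = 719.3
Total out = 2003 mol; y_D = 719.3 / 2003 = 0.359.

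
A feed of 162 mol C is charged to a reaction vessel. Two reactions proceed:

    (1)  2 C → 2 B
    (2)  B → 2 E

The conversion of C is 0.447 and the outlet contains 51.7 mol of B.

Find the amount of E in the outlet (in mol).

41.4 mol

Conversion of C: C consumed = 2ξ₁ = 0.447 × 162 → ξ₁ = 36.21 mol.
B balance: n_B = 0 + 2ξ₁ − 1ξ₂ = 51.7 → ξ₂ = (2·36.21 − 51.7)/1 = 20.71 mol.
Outlet amounts (n = n₀ + Σ ν·ξ):
  C: 162 − 2(36.21) = 89.59
  B: 0 + 2(36.21) − 1(20.71) = 51.7
  E: 0 + 2(20.71) = 41.43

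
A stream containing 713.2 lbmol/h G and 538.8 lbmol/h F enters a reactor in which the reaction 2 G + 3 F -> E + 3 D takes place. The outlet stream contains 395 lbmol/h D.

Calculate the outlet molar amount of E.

For D: n = n₀ + 3ξ → 395 = 0 + 3ξ, giving ξ = 131.7 lbmol/h.
Outlet amounts (n = n₀ + ν ξ):
  G: 713.2 − 2(131.7) = 449.9
  F: 538.8 − 3(131.7) = 143.8
  E: 0 + 1(131.7) = 131.7
  D: 0 + 3(131.7) = 395

132 lbmol/h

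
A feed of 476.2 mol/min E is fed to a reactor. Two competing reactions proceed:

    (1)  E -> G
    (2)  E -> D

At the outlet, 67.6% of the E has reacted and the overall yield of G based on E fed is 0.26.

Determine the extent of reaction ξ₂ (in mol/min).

Yield of G: 1ξ₁ / 476.2 = 0.26 → ξ₁ = 123.8 mol/min.
Conversion of E: 1ξ₁ + 1ξ₂ = 0.676 × 476.2 = 321.9 → ξ₂ = 198.1 mol/min.
Outlet amounts (n = n₀ + Σ ν·ξ):
  E: 476.2 − 1(123.8) − 1(198.1) = 154.3
  G: 0 + 1(123.8) = 123.8
  D: 0 + 1(198.1) = 198.1

ξ₂ = 198 mol/min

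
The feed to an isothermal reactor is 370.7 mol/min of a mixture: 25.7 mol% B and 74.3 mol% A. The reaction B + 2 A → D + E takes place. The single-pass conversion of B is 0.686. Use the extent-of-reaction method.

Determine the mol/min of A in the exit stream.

B reacted = 0.686 × 95.27 = 65.36 mol/min; ν_B = −1, so ξ = 65.36/1 = 65.36 mol/min.
Outlet amounts (n = n₀ + ν ξ):
  B: 95.27 − 1(65.36) = 29.91
  A: 275.4 − 2(65.36) = 144.7
  D: 0 + 1(65.36) = 65.36
  E: 0 + 1(65.36) = 65.36

145 mol/min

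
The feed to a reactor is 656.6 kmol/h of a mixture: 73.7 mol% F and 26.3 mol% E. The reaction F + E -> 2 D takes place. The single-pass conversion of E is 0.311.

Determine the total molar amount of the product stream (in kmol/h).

657 kmol/h

E reacted = 0.311 × 172.7 = 53.71 kmol/h; ν_E = −1, so ξ = 53.71/1 = 53.71 kmol/h.
Outlet amounts (n = n₀ + ν ξ):
  F: 483.9 − 1(53.71) = 430.2
  E: 172.7 − 1(53.71) = 119
  D: 0 + 2(53.71) = 107.4
Total out = 430.2 + 119 + 107.4 = 656.6 kmol/h.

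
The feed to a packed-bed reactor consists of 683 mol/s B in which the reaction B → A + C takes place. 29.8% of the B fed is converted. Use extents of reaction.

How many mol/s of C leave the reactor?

B reacted = 0.298 × 683 = 203.5 mol/s; ν_B = −1, so ξ = 203.5/1 = 203.5 mol/s.
Outlet amounts (n = n₀ + ν ξ):
  B: 683 − 1(203.5) = 479.5
  A: 0 + 1(203.5) = 203.5
  C: 0 + 1(203.5) = 203.5

204 mol/s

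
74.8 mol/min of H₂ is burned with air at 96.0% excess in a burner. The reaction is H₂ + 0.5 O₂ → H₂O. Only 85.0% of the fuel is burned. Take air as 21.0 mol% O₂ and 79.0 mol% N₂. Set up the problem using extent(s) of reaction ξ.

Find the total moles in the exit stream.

392 mol/min

Stoichiometric O₂ = 0.5 × 74.8 = 37.4 mol/min; O₂ fed = 37.4 × 1.960 = 73.3 mol/min.
N₂ fed = 73.3 × 79/21 = 275.8 mol/min.
Fuel reacted = 0.85 × 74.8 → ξ = 63.58 mol/min.
Outlet (n = n₀ + ν ξ):
  H₂: 74.8 − 1(63.58) = 11.22
  O₂: 73.3 − 0.5(63.58) = 41.51
  N₂: 275.8 (inert)
  H₂O: 0 + 1(63.58) = 63.58
Total out = 11.22 + 41.51 + 275.8 + 63.58 = 392.1 mol/min.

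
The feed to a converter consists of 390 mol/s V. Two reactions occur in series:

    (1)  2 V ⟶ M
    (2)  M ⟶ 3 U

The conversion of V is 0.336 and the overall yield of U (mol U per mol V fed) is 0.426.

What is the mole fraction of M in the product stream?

Conversion of V: V consumed = 2ξ₁ = 0.336 × 390 → ξ₁ = 65.52 mol/s.
Yield of U: 3ξ₂ / 390 = 0.426 → ξ₂ = 55.38 mol/s.
Outlet amounts (n = n₀ + Σ ν·ξ):
  V: 390 − 2(65.52) = 259
  M: 0 + 1(65.52) − 1(55.38) = 10.14
  U: 0 + 3(55.38) = 166.1
Total out = 435.2 mol/s; y_M = 10.14 / 435.2 = 0.0233.

0.0233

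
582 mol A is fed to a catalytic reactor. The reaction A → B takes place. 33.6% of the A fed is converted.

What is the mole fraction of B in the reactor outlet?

0.336

A reacted = 0.336 × 582 = 195.6 mol; ν_A = −1, so ξ = 195.6/1 = 195.6 mol.
Outlet amounts (n = n₀ + ν ξ):
  A: 582 − 1(195.6) = 386.4
  B: 0 + 1(195.6) = 195.6
Total out = 582 mol; y_B = 195.6 / 582 = 0.336.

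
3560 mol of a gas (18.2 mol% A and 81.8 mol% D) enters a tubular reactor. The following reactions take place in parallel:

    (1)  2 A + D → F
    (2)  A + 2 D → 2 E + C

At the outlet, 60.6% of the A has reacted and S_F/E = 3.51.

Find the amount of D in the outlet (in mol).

2680 mol

Conversion of A: A consumed = 0.606 × 647.9 = 392.6 mol = 2ξ₁ + 1ξ₂.
Selectivity: 1ξ₁ / (2ξ₂) = 3.51 → ξ₁ = 7.02 ξ₂.
Substitute: (2·7.02 + 1) ξ₂ = 392.6 → ξ₂ = 26.11 mol, ξ₁ = 183.3 mol.
Outlet amounts (n = n₀ + Σ ν·ξ):
  A: 647.9 − 2(183.3) − 1(26.11) = 255.3
  D: 2912 − 1(183.3) − 2(26.11) = 2677
  F: 0 + 1(183.3) = 183.3
  E: 0 + 2(26.11) = 52.21
  C: 0 + 1(26.11) = 26.11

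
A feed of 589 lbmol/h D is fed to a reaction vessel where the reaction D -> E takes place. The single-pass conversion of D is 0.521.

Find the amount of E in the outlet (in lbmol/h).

307 lbmol/h

D reacted = 0.521 × 589 = 306.9 lbmol/h; ν_D = −1, so ξ = 306.9/1 = 306.9 lbmol/h.
Outlet amounts (n = n₀ + ν ξ):
  D: 589 − 1(306.9) = 282.1
  E: 0 + 1(306.9) = 306.9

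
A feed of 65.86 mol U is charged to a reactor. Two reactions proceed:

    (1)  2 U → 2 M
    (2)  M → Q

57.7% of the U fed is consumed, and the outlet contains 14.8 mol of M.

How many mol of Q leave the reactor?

23.2 mol

Conversion of U: U consumed = 2ξ₁ = 0.577 × 65.86 → ξ₁ = 19 mol.
M balance: n_M = 0 + 2ξ₁ − 1ξ₂ = 14.8 → ξ₂ = (2·19 − 14.8)/1 = 23.2 mol.
Outlet amounts (n = n₀ + Σ ν·ξ):
  U: 65.86 − 2(19) = 27.86
  M: 0 + 2(19) − 1(23.2) = 14.8
  Q: 0 + 1(23.2) = 23.2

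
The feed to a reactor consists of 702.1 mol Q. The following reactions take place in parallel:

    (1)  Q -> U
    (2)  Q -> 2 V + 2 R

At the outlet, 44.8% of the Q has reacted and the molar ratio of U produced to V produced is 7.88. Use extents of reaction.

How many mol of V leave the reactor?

Conversion of Q: Q consumed = 0.448 × 702.1 = 314.5 mol = 1ξ₁ + 1ξ₂.
Selectivity: 1ξ₁ / (2ξ₂) = 7.88 → ξ₁ = 15.76 ξ₂.
Substitute: (1·15.76 + 1) ξ₂ = 314.5 → ξ₂ = 18.77 mol, ξ₁ = 295.8 mol.
Outlet amounts (n = n₀ + Σ ν·ξ):
  Q: 702.1 − 1(295.8) − 1(18.77) = 387.6
  U: 0 + 1(295.8) = 295.8
  V: 0 + 2(18.77) = 37.53
  R: 0 + 2(18.77) = 37.53

37.5 mol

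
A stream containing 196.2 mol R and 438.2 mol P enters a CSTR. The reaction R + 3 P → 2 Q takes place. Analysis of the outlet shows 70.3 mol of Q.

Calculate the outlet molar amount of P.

For Q: n = n₀ + 2ξ → 70.3 = 0 + 2ξ, giving ξ = 35.15 mol.
Outlet amounts (n = n₀ + ν ξ):
  R: 196.2 − 1(35.15) = 161
  P: 438.2 − 3(35.15) = 332.8
  Q: 0 + 2(35.15) = 70.3

333 mol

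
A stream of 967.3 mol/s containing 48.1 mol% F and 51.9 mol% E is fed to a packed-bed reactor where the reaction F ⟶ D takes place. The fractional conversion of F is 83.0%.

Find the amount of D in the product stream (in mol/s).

386 mol/s

F reacted = 0.83 × 465.3 = 386.2 mol/s; ν_F = −1, so ξ = 386.2/1 = 386.2 mol/s.
Outlet amounts (n = n₀ + ν ξ):
  F: 465.3 − 1(386.2) = 79.1
  D: 0 + 1(386.2) = 386.2
  E: 502 (inert)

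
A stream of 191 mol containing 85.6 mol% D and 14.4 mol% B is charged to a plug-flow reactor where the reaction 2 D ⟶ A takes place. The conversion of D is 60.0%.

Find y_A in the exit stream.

0.346

D reacted = 0.6 × 163.5 = 98.1 mol; ν_D = −2, so ξ = 98.1/2 = 49.05 mol.
Outlet amounts (n = n₀ + ν ξ):
  D: 163.5 − 2(49.05) = 65.4
  A: 0 + 1(49.05) = 49.05
  B: 27.5 (inert)
Total out = 142 mol; y_A = 49.05 / 142 = 0.3455.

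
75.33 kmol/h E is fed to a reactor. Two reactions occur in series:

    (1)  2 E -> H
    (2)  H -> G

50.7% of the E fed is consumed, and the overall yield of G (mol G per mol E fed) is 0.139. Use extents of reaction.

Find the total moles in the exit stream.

Conversion of E: E consumed = 2ξ₁ = 0.507 × 75.33 → ξ₁ = 19.1 kmol/h.
Yield of G: 1ξ₂ / 75.33 = 0.139 → ξ₂ = 10.47 kmol/h.
Outlet amounts (n = n₀ + Σ ν·ξ):
  E: 75.33 − 2(19.1) = 37.14
  H: 0 + 1(19.1) − 1(10.47) = 8.625
  G: 0 + 1(10.47) = 10.47
Total out = 37.14 + 8.625 + 10.47 = 56.23 kmol/h.

56.2 kmol/h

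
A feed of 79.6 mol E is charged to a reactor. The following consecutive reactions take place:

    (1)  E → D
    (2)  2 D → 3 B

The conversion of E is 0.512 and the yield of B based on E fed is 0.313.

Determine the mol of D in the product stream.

24.1 mol

Conversion of E: E consumed = 1ξ₁ = 0.512 × 79.6 → ξ₁ = 40.76 mol.
Yield of B: 3ξ₂ / 79.6 = 0.313 → ξ₂ = 8.305 mol.
Outlet amounts (n = n₀ + Σ ν·ξ):
  E: 79.6 − 1(40.76) = 38.84
  D: 0 + 1(40.76) − 2(8.305) = 24.15
  B: 0 + 3(8.305) = 24.91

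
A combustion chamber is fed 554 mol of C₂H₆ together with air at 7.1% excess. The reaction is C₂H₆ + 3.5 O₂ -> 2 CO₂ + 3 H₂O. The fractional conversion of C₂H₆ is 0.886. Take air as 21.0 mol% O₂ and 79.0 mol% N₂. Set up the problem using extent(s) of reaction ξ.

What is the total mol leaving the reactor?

10700 mol

Stoichiometric O₂ = 3.5 × 554 = 1939 mol; O₂ fed = 1939 × 1.071 = 2077 mol.
N₂ fed = 2077 × 79/21 = 7812 mol.
Fuel reacted = 0.886 × 554 → ξ = 490.8 mol.
Outlet (n = n₀ + ν ξ):
  C₂H₆: 554 − 1(490.8) = 63.16
  O₂: 2077 − 3.5(490.8) = 358.7
  N₂: 7812 (inert)
  CO₂: 0 + 2(490.8) = 981.7
  H₂O: 0 + 3(490.8) = 1473
Total out = 63.16 + 358.7 + 7812 + 981.7 + 1473 = 10690 mol.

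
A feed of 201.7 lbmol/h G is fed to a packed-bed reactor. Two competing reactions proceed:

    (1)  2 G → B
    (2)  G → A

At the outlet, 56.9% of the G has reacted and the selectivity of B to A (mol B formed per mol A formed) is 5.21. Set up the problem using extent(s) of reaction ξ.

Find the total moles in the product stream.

Conversion of G: G consumed = 0.569 × 201.7 = 114.8 lbmol/h = 2ξ₁ + 1ξ₂.
Selectivity: 1ξ₁ / (1ξ₂) = 5.21 → ξ₁ = 5.21 ξ₂.
Substitute: (2·5.21 + 1) ξ₂ = 114.8 → ξ₂ = 10.05 lbmol/h, ξ₁ = 52.36 lbmol/h.
Outlet amounts (n = n₀ + Σ ν·ξ):
  G: 201.7 − 2(52.36) − 1(10.05) = 86.93
  B: 0 + 1(52.36) = 52.36
  A: 0 + 1(10.05) = 10.05
Total out = 86.93 + 52.36 + 10.05 = 149.3 lbmol/h.

149 lbmol/h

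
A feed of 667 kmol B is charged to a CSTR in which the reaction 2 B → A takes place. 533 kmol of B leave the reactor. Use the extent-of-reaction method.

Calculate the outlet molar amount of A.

67 kmol

For B: n = n₀ − 2ξ → 533 = 667 − 2ξ, giving ξ = 67 kmol.
Outlet amounts (n = n₀ + ν ξ):
  B: 667 − 2(67) = 533
  A: 0 + 1(67) = 67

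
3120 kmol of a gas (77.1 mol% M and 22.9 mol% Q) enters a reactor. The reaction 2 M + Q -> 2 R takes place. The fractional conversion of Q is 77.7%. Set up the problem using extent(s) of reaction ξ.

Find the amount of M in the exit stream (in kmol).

1300 kmol

Q reacted = 0.777 × 714.5 = 555.2 kmol; ν_Q = −1, so ξ = 555.2/1 = 555.2 kmol.
Outlet amounts (n = n₀ + ν ξ):
  M: 2406 − 2(555.2) = 1295
  Q: 714.5 − 1(555.2) = 159.3
  R: 0 + 2(555.2) = 1110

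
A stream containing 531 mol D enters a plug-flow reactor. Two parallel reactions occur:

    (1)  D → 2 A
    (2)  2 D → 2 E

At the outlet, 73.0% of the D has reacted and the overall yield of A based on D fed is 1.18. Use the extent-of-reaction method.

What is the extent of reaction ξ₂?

Yield of A: 2ξ₁ / 531 = 1.18 → ξ₁ = 313.3 mol.
Conversion of D: 1ξ₁ + 2ξ₂ = 0.73 × 531 = 387.6 → ξ₂ = 37.17 mol.
Outlet amounts (n = n₀ + Σ ν·ξ):
  D: 531 − 1(313.3) − 2(37.17) = 143.4
  A: 0 + 2(313.3) = 626.6
  E: 0 + 2(37.17) = 74.34

ξ₂ = 37.2 mol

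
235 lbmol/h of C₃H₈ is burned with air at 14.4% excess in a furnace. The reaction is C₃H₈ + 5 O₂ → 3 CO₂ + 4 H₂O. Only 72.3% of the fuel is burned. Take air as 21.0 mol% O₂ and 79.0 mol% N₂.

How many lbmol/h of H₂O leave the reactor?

Stoichiometric O₂ = 5 × 235 = 1175 lbmol/h; O₂ fed = 1175 × 1.144 = 1344 lbmol/h.
N₂ fed = 1344 × 79/21 = 5057 lbmol/h.
Fuel reacted = 0.723 × 235 → ξ = 169.9 lbmol/h.
Outlet (n = n₀ + ν ξ):
  C₃H₈: 235 − 1(169.9) = 65.09
  O₂: 1344 − 5(169.9) = 494.7
  N₂: 5057 (inert)
  CO₂: 0 + 3(169.9) = 509.7
  H₂O: 0 + 4(169.9) = 679.6

680 lbmol/h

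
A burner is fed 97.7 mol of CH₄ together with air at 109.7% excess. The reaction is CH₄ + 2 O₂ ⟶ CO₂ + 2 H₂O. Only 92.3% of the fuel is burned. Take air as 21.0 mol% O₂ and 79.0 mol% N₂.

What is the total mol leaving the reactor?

2050 mol

Stoichiometric O₂ = 2 × 97.7 = 195.4 mol; O₂ fed = 195.4 × 2.097 = 409.8 mol.
N₂ fed = 409.8 × 79/21 = 1541 mol.
Fuel reacted = 0.923 × 97.7 → ξ = 90.18 mol.
Outlet (n = n₀ + ν ξ):
  CH₄: 97.7 − 1(90.18) = 7.523
  O₂: 409.8 − 2(90.18) = 229.4
  N₂: 1541 (inert)
  CO₂: 0 + 1(90.18) = 90.18
  H₂O: 0 + 2(90.18) = 180.4
Total out = 7.523 + 229.4 + 1541 + 90.18 + 180.4 = 2049 mol.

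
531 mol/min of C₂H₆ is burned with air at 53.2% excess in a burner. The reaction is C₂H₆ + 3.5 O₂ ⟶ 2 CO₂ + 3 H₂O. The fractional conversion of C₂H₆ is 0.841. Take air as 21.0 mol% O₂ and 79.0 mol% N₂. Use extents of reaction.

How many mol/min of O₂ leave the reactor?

1280 mol/min

Stoichiometric O₂ = 3.5 × 531 = 1858 mol/min; O₂ fed = 1858 × 1.532 = 2847 mol/min.
N₂ fed = 2847 × 79/21 = 10710 mol/min.
Fuel reacted = 0.841 × 531 → ξ = 446.6 mol/min.
Outlet (n = n₀ + ν ξ):
  C₂H₆: 531 − 1(446.6) = 84.43
  O₂: 2847 − 3.5(446.6) = 1284
  N₂: 10710 (inert)
  CO₂: 0 + 2(446.6) = 893.1
  H₂O: 0 + 3(446.6) = 1340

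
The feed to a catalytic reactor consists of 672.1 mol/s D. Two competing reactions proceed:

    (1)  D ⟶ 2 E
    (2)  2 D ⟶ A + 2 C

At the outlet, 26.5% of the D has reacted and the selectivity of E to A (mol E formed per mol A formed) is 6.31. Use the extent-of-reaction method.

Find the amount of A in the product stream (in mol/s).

Conversion of D: D consumed = 0.265 × 672.1 = 178.1 mol/s = 1ξ₁ + 2ξ₂.
Selectivity: 2ξ₁ / (1ξ₂) = 6.31 → ξ₁ = 3.155 ξ₂.
Substitute: (1·3.155 + 2) ξ₂ = 178.1 → ξ₂ = 34.55 mol/s, ξ₁ = 109 mol/s.
Outlet amounts (n = n₀ + Σ ν·ξ):
  D: 672.1 − 1(109) − 2(34.55) = 494
  E: 0 + 2(109) = 218
  A: 0 + 1(34.55) = 34.55
  C: 0 + 2(34.55) = 69.1

34.6 mol/s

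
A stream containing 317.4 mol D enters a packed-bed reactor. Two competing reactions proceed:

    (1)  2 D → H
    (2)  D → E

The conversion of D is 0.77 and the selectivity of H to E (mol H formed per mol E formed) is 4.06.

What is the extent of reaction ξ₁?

ξ₁ = 109 mol

Conversion of D: D consumed = 0.77 × 317.4 = 244.4 mol = 2ξ₁ + 1ξ₂.
Selectivity: 1ξ₁ / (1ξ₂) = 4.06 → ξ₁ = 4.06 ξ₂.
Substitute: (2·4.06 + 1) ξ₂ = 244.4 → ξ₂ = 26.8 mol, ξ₁ = 108.8 mol.
Outlet amounts (n = n₀ + Σ ν·ξ):
  D: 317.4 − 2(108.8) − 1(26.8) = 73
  H: 0 + 1(108.8) = 108.8
  E: 0 + 1(26.8) = 26.8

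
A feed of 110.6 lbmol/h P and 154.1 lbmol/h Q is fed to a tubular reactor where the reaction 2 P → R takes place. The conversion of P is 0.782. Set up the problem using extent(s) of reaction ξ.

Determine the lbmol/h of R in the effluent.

43.2 lbmol/h

P reacted = 0.782 × 110.6 = 86.49 lbmol/h; ν_P = −2, so ξ = 86.49/2 = 43.24 lbmol/h.
Outlet amounts (n = n₀ + ν ξ):
  P: 110.6 − 2(43.24) = 24.11
  R: 0 + 1(43.24) = 43.24
  Q: 154.1 (inert)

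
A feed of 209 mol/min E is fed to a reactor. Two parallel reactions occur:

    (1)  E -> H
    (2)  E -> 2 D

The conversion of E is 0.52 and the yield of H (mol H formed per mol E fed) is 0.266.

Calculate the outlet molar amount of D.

106 mol/min

Yield of H: 1ξ₁ / 209 = 0.266 → ξ₁ = 55.59 mol/min.
Conversion of E: 1ξ₁ + 1ξ₂ = 0.52 × 209 = 108.7 → ξ₂ = 53.09 mol/min.
Outlet amounts (n = n₀ + Σ ν·ξ):
  E: 209 − 1(55.59) − 1(53.09) = 100.3
  H: 0 + 1(55.59) = 55.59
  D: 0 + 2(53.09) = 106.2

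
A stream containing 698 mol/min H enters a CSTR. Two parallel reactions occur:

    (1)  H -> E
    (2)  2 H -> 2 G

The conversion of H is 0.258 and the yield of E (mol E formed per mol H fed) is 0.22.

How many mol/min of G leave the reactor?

Yield of E: 1ξ₁ / 698 = 0.22 → ξ₁ = 153.6 mol/min.
Conversion of H: 1ξ₁ + 2ξ₂ = 0.258 × 698 = 180.1 → ξ₂ = 13.26 mol/min.
Outlet amounts (n = n₀ + Σ ν·ξ):
  H: 698 − 1(153.6) − 2(13.26) = 517.9
  E: 0 + 1(153.6) = 153.6
  G: 0 + 2(13.26) = 26.52

26.5 mol/min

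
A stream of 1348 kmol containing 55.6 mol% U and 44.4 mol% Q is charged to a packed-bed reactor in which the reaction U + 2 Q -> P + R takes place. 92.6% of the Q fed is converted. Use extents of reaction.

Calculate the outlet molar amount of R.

Q reacted = 0.926 × 598.5 = 554.2 kmol; ν_Q = −2, so ξ = 554.2/2 = 277.1 kmol.
Outlet amounts (n = n₀ + ν ξ):
  U: 749.5 − 1(277.1) = 472.4
  Q: 598.5 − 2(277.1) = 44.29
  P: 0 + 1(277.1) = 277.1
  R: 0 + 1(277.1) = 277.1

277 kmol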